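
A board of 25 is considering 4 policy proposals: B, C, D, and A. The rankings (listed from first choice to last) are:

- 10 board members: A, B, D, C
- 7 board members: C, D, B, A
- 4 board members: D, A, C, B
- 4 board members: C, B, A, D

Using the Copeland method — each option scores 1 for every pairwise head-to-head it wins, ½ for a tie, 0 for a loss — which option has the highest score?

B: beats D; loses to C and A → score 1.
C: beats B; loses to D and A → score 1.
D: beats C; loses to B and A → score 1.
A: beats B, C, and D → score 3.
A has the best pairwise record.

A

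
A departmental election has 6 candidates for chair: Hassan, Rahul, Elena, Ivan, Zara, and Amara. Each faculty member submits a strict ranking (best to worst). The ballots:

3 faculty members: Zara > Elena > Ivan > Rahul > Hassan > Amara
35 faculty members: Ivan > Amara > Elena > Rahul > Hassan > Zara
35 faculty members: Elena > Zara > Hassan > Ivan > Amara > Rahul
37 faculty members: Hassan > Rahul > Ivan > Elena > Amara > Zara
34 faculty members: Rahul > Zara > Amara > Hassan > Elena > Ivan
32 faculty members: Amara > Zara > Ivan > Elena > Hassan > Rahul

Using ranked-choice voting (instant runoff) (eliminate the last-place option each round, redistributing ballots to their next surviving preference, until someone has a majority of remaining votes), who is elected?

Round 1: Hassan 37, Rahul 34, Elena 35, Ivan 35, Zara 3, Amara 32. Eliminate Zara.
Round 2: Hassan 37, Rahul 34, Elena 38, Ivan 35, Amara 32. Eliminate Amara.
Round 3: Hassan 37, Rahul 34, Elena 38, Ivan 67. Eliminate Rahul.
Round 4: Hassan 71, Elena 38, Ivan 67. Eliminate Elena.
Round 5: Hassan 106, Ivan 70. Hassan has a majority.

Hassan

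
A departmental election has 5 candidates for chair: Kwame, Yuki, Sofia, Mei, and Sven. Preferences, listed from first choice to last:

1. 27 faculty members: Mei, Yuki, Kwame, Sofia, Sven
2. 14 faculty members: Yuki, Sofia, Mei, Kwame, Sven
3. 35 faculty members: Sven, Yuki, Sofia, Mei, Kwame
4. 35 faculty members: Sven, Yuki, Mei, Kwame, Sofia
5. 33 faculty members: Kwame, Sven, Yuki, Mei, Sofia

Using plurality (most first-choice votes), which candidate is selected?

First-place votes: Kwame 33, Yuki 14, Sofia 0, Mei 27, Sven 70.
Sven has the most first-place votes.

Sven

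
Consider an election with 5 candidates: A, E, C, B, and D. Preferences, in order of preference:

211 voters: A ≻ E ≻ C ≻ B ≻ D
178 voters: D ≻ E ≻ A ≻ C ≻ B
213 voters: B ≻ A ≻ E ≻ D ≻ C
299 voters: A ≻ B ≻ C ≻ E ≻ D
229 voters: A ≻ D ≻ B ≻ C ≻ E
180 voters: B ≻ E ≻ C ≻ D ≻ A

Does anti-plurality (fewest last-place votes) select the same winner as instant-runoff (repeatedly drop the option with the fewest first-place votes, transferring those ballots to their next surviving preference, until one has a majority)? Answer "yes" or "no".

Anti-plurality — last-place votes: A 180, E 229, C 213, B 178, D 510. Winner: B.
Instant-runoff — R1 A 739, E 0, C 0, B 393, D 178 (A winner). Winner: A.
The two methods disagree.

no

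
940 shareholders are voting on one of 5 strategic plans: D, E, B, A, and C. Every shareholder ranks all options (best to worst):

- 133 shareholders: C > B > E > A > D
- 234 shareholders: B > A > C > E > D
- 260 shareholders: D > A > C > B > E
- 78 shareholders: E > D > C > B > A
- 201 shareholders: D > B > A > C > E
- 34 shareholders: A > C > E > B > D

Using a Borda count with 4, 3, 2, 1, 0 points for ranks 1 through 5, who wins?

B

D: 133·0 + 234·0 + 260·4 + 78·3 + 201·4 + 34·0 = 2078
E: 133·2 + 234·1 + 260·0 + 78·4 + 201·0 + 34·2 = 880
B: 133·3 + 234·4 + 260·1 + 78·1 + 201·3 + 34·1 = 2310
A: 133·1 + 234·3 + 260·3 + 78·0 + 201·2 + 34·4 = 2153
C: 133·4 + 234·2 + 260·2 + 78·2 + 201·1 + 34·3 = 1979
B has the highest Borda score (2310).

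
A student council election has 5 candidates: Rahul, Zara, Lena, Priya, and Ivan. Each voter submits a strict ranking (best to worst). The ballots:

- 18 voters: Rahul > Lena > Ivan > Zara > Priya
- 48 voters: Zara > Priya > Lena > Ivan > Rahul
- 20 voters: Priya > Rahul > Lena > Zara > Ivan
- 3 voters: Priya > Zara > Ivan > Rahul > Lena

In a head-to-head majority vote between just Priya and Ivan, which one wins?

Priya

Voters preferring Priya to Ivan: 71; preferring Ivan to Priya: 18.
Priya wins the head-to-head.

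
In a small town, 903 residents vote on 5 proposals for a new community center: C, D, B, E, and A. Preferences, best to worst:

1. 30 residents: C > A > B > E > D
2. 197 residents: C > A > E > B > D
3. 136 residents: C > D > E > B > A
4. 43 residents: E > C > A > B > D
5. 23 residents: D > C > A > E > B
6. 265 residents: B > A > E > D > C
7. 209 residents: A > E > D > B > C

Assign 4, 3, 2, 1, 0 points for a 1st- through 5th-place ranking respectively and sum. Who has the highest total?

A

C: 30·4 + 197·4 + 136·4 + 43·3 + 23·3 + 265·0 + 209·0 = 1650
D: 30·0 + 197·0 + 136·3 + 43·0 + 23·4 + 265·1 + 209·2 = 1183
B: 30·2 + 197·1 + 136·1 + 43·1 + 23·0 + 265·4 + 209·1 = 1705
E: 30·1 + 197·2 + 136·2 + 43·4 + 23·1 + 265·2 + 209·3 = 2048
A: 30·3 + 197·3 + 136·0 + 43·2 + 23·2 + 265·3 + 209·4 = 2444
A has the highest Borda score (2444).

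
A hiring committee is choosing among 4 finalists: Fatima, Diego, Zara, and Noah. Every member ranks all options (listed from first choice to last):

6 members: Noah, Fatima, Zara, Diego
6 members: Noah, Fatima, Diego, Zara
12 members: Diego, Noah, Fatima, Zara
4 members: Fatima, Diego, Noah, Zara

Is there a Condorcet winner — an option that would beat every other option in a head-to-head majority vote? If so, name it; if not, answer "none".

Checking pairwise contests:
Noah beats Fatima 24–4.
Fatima beats Diego 16–12.
Fatima beats Zara 28–0.
Diego beats Noah 16–12.
Every option loses at least one head-to-head, so there is no Condorcet winner.

none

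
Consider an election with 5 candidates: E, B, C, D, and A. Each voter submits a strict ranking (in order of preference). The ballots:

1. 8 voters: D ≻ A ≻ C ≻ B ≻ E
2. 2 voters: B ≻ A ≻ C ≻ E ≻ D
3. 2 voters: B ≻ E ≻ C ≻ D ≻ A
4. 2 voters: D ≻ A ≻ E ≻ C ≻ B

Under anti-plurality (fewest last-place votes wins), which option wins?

C

Last-place votes: E 8, B 2, C 0, D 2, A 2.
C is ranked last by the fewest voters, so C wins.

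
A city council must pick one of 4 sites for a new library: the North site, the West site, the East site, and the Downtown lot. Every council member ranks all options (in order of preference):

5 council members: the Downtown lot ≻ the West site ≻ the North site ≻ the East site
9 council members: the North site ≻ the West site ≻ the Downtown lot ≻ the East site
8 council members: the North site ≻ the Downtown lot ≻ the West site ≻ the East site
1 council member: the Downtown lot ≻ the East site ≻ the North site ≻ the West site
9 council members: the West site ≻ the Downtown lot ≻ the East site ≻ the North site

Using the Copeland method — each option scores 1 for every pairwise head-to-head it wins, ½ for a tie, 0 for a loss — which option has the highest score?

the North site: beats the West site, the East site, and the Downtown lot → score 3.
the West site: beats the East site and the Downtown lot; loses to the North site → score 2.
the East site: loses to the North site, the West site, and the Downtown lot → score 0.
the Downtown lot: beats the East site; loses to the North site and the West site → score 1.
the North site has the best pairwise record.

the North site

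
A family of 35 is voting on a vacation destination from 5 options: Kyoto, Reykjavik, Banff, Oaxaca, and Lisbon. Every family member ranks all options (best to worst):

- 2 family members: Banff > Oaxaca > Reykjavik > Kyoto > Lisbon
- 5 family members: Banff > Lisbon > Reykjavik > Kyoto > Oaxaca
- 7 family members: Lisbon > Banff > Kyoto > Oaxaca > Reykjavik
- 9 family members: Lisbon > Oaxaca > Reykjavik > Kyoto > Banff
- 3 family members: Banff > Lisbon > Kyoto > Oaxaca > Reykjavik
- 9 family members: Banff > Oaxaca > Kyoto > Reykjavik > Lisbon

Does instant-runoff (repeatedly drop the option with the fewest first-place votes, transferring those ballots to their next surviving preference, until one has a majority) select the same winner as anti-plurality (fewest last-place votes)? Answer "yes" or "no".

Instant-runoff — R1 Kyoto 0, Reykjavik 0, Banff 19, Oaxaca 0, Lisbon 16 (Banff winner). Winner: Banff.
Anti-plurality — last-place votes: Kyoto 0, Reykjavik 10, Banff 9, Oaxaca 5, Lisbon 11. Winner: Kyoto.
The two methods disagree.

no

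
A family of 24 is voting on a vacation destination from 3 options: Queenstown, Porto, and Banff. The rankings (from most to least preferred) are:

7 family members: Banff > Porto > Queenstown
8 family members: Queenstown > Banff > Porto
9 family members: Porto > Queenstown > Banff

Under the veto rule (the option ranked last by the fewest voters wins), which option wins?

Queenstown

Last-place votes: Queenstown 7, Porto 8, Banff 9.
Queenstown is ranked last by the fewest voters, so Queenstown wins.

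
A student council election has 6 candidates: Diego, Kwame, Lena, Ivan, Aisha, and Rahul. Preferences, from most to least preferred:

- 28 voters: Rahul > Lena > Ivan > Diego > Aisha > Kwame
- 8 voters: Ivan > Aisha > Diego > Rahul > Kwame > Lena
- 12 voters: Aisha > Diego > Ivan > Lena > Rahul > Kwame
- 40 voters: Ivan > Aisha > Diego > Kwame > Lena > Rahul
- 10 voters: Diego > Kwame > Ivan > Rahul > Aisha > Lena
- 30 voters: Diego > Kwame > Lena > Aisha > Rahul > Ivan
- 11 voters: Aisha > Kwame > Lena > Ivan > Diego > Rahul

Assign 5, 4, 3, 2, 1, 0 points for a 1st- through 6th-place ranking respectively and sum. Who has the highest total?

Diego

Diego: 28·2 + 8·3 + 12·4 + 40·3 + 10·5 + 30·5 + 11·1 = 459
Kwame: 28·0 + 8·1 + 12·0 + 40·2 + 10·4 + 30·4 + 11·4 = 292
Lena: 28·4 + 8·0 + 12·2 + 40·1 + 10·0 + 30·3 + 11·3 = 299
Ivan: 28·3 + 8·5 + 12·3 + 40·5 + 10·3 + 30·0 + 11·2 = 412
Aisha: 28·1 + 8·4 + 12·5 + 40·4 + 10·1 + 30·2 + 11·5 = 405
Rahul: 28·5 + 8·2 + 12·1 + 40·0 + 10·2 + 30·1 + 11·0 = 218
Diego has the highest Borda score (459).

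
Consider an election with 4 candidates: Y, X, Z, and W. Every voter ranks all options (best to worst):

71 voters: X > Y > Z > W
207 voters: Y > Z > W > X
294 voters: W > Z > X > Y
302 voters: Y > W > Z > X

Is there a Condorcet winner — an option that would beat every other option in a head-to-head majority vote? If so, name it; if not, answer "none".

Y

Y vs X: 509–365 for Y.
Y vs Z: 580–294 for Y.
Y vs W: 580–294 for Y.
Y beats every other option head-to-head.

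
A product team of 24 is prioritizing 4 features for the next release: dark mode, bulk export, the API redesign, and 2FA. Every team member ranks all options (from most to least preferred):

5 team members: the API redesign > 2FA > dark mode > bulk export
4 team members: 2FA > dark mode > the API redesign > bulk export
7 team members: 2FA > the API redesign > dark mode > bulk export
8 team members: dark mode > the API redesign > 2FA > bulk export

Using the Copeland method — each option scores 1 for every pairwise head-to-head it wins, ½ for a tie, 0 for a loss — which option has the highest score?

the API redesign

dark mode: beats bulk export; ties the API redesign; loses to 2FA → score 1.5.
bulk export: loses to dark mode, the API redesign, and 2FA → score 0.
the API redesign: beats bulk export and 2FA; ties dark mode → score 2.5.
2FA: beats dark mode and bulk export; loses to the API redesign → score 2.
the API redesign has the best pairwise record.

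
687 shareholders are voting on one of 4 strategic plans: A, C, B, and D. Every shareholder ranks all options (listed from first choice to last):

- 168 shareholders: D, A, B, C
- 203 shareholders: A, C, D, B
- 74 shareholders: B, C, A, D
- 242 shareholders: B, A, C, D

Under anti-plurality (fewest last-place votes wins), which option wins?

Last-place votes: A 0, C 168, B 203, D 316.
A is ranked last by the fewest voters, so A wins.

A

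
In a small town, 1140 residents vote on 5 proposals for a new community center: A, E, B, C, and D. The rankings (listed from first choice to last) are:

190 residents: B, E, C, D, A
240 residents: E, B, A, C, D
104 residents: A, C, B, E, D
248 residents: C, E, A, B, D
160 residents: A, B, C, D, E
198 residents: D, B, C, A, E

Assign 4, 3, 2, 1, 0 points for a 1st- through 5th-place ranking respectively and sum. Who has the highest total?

A: 190·0 + 240·2 + 104·4 + 248·2 + 160·4 + 198·1 = 2230
E: 190·3 + 240·4 + 104·1 + 248·3 + 160·0 + 198·0 = 2378
B: 190·4 + 240·3 + 104·2 + 248·1 + 160·3 + 198·3 = 3010
C: 190·2 + 240·1 + 104·3 + 248·4 + 160·2 + 198·2 = 2640
D: 190·1 + 240·0 + 104·0 + 248·0 + 160·1 + 198·4 = 1142
B has the highest Borda score (3010).

B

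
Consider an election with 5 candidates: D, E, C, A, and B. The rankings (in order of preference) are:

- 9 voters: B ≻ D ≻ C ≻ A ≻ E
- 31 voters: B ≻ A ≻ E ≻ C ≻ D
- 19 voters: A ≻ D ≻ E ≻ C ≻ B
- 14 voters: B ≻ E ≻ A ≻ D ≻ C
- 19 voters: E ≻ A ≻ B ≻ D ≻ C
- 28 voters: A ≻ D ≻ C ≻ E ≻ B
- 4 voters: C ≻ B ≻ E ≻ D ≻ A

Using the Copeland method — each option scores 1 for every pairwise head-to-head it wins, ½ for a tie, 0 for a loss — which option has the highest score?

D: beats C; loses to E, A, and B → score 1.
E: beats D, C, and B; loses to A → score 3.
C: loses to D, E, A, and B → score 0.
A: beats D, E, C, and B → score 4.
B: beats D and C; loses to E and A → score 2.
A has the best pairwise record.

A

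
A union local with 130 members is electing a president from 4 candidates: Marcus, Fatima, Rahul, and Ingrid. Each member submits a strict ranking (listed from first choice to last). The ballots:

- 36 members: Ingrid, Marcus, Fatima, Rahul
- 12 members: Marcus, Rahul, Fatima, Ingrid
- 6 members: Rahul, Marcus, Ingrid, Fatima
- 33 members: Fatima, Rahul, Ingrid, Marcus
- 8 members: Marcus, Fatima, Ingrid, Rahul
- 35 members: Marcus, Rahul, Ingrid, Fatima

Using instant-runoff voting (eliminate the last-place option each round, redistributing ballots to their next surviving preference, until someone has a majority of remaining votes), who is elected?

Ingrid

Round 1: Marcus 55, Fatima 33, Rahul 6, Ingrid 36. Eliminate Rahul.
Round 2: Marcus 61, Fatima 33, Ingrid 36. Eliminate Fatima.
Round 3: Marcus 61, Ingrid 69. Ingrid has a majority.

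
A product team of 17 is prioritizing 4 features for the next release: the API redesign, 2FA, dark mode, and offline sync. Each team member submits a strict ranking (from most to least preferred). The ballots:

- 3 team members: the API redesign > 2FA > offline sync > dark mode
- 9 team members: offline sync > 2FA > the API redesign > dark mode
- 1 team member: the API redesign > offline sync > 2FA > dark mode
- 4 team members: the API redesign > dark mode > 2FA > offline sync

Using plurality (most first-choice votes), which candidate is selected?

offline sync

First-place votes: the API redesign 8, 2FA 0, dark mode 0, offline sync 9.
offline sync has the most first-place votes.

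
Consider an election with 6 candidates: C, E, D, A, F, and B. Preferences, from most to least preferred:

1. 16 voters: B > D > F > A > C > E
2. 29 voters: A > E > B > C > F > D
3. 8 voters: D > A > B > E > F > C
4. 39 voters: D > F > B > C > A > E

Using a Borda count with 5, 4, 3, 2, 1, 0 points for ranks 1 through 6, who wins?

B

C: 16·1 + 29·2 + 8·0 + 39·2 = 152
E: 16·0 + 29·4 + 8·2 + 39·0 = 132
D: 16·4 + 29·0 + 8·5 + 39·5 = 299
A: 16·2 + 29·5 + 8·4 + 39·1 = 248
F: 16·3 + 29·1 + 8·1 + 39·4 = 241
B: 16·5 + 29·3 + 8·3 + 39·3 = 308
B has the highest Borda score (308).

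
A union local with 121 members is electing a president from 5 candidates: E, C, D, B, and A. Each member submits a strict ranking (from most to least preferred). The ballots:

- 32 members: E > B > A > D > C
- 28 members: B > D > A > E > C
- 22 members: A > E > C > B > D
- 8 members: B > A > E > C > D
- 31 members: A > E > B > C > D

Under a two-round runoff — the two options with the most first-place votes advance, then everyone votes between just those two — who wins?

B

Round 1 first-place votes: E 32, C 0, D 0, B 36, A 53.
A and B advance.
Runoff: A is preferred to B by 53 voters; B by 68.
B wins the runoff.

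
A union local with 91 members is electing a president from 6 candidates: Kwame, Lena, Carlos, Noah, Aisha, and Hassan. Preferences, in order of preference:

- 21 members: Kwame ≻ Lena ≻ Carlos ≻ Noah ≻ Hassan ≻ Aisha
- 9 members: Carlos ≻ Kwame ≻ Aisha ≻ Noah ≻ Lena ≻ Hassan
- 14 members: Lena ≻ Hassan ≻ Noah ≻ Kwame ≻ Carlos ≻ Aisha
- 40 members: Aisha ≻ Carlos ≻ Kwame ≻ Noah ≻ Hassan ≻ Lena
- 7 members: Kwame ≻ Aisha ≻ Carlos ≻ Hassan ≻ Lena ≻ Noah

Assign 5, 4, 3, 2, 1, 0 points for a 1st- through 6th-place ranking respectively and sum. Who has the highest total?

Kwame: 21·5 + 9·4 + 14·2 + 40·3 + 7·5 = 324
Lena: 21·4 + 9·1 + 14·5 + 40·0 + 7·1 = 170
Carlos: 21·3 + 9·5 + 14·1 + 40·4 + 7·3 = 303
Noah: 21·2 + 9·2 + 14·3 + 40·2 + 7·0 = 182
Aisha: 21·0 + 9·3 + 14·0 + 40·5 + 7·4 = 255
Hassan: 21·1 + 9·0 + 14·4 + 40·1 + 7·2 = 131
Kwame has the highest Borda score (324).

Kwame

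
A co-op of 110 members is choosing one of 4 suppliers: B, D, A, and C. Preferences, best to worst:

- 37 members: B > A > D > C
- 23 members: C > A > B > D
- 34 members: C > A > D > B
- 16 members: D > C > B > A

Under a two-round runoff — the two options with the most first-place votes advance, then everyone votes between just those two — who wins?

Round 1 first-place votes: B 37, D 16, A 0, C 57.
C and B advance.
Runoff: C is preferred to B by 73 voters; B by 37.
C wins the runoff.

C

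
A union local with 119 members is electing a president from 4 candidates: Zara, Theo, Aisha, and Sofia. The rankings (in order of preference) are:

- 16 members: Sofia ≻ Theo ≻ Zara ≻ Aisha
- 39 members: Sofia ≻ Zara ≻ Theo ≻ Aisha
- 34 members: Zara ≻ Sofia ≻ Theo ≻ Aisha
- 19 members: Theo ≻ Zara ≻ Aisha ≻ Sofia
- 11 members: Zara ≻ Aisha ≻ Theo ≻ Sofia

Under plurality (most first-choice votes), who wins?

First-place votes: Zara 45, Theo 19, Aisha 0, Sofia 55.
Sofia has the most first-place votes.

Sofia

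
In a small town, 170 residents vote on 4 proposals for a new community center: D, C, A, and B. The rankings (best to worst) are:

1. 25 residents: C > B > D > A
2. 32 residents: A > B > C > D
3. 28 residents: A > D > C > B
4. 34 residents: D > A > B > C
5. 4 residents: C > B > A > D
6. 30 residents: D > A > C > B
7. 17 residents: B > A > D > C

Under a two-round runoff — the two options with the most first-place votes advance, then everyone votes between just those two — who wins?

D

Round 1 first-place votes: D 64, C 29, A 60, B 17.
D and A advance.
Runoff: D is preferred to A by 89 voters; A by 81.
D wins the runoff.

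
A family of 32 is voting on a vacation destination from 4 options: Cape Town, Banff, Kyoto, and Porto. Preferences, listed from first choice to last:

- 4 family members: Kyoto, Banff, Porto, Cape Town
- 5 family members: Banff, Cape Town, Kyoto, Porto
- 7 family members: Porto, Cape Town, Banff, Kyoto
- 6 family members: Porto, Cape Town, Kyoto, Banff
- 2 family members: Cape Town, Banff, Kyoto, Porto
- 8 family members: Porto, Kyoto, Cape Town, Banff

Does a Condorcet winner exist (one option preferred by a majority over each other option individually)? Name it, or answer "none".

Porto vs Cape Town: 25–7 for Porto.
Porto vs Banff: 21–11 for Porto.
Porto vs Kyoto: 21–11 for Porto.
Porto beats every other option head-to-head.

Porto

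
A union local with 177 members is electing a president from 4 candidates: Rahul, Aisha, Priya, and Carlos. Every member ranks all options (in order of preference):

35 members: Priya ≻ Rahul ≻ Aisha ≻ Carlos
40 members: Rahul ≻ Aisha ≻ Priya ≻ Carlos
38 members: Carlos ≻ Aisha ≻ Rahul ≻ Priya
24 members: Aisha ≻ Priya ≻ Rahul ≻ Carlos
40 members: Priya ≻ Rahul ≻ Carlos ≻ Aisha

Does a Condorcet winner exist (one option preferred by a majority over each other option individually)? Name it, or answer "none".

none

Checking pairwise contests:
Priya beats Rahul 99–78.
Rahul beats Aisha 115–62.
Aisha beats Priya 102–75.
Rahul beats Carlos 139–38.
Every option loses at least one head-to-head, so there is no Condorcet winner.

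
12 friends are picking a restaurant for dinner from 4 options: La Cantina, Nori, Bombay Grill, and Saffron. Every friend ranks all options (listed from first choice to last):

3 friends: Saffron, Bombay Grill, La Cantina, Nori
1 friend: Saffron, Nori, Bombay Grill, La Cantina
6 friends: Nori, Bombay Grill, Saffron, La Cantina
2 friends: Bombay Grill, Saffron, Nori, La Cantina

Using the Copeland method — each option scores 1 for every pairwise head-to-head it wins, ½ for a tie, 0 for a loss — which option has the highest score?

La Cantina: loses to Nori, Bombay Grill, and Saffron → score 0.
Nori: beats La Cantina and Bombay Grill; ties Saffron → score 2.5.
Bombay Grill: beats La Cantina and Saffron; loses to Nori → score 2.
Saffron: beats La Cantina; ties Nori; loses to Bombay Grill → score 1.5.
Nori has the best pairwise record.

Nori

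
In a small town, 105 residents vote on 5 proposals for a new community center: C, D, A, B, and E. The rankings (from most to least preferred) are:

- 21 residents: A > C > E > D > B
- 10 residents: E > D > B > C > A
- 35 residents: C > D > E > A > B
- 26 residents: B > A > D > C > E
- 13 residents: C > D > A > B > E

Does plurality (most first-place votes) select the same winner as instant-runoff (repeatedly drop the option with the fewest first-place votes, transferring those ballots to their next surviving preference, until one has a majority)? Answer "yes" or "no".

Plurality — first-place votes: C 48, D 0, A 21, B 26, E 10. Winner: C.
Instant-runoff — R1 C 48, D 0, A 21, B 26, E 10 (D out); R2 C 48, A 21, B 26, E 10 (E out); R3 C 48, A 21, B 36 (A out); R4 C 69, B 36 (C winner). Winner: C.
The two methods agree.

yes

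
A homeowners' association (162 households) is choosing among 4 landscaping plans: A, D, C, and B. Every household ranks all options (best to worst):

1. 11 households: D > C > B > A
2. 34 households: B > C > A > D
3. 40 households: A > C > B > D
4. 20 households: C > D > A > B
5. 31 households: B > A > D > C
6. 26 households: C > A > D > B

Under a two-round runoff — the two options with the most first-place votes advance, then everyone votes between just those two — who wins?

C

Round 1 first-place votes: A 40, D 11, C 46, B 65.
B and C advance.
Runoff: B is preferred to C by 65 voters; C by 97.
C wins the runoff.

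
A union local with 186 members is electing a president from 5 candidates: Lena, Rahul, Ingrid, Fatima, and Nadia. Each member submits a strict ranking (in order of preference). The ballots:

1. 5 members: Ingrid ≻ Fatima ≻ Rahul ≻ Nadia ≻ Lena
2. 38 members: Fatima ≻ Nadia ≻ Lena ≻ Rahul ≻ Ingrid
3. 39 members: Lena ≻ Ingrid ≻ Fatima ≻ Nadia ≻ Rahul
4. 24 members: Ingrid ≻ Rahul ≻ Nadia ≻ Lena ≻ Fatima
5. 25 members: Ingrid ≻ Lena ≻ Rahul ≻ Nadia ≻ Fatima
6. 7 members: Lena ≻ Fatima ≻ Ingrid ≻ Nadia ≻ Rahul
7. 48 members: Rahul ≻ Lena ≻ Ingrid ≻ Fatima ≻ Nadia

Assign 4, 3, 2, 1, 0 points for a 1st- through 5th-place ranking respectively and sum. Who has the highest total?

Lena: 5·0 + 38·2 + 39·4 + 24·1 + 25·3 + 7·4 + 48·3 = 503
Rahul: 5·2 + 38·1 + 39·0 + 24·3 + 25·2 + 7·0 + 48·4 = 362
Ingrid: 5·4 + 38·0 + 39·3 + 24·4 + 25·4 + 7·2 + 48·2 = 443
Fatima: 5·3 + 38·4 + 39·2 + 24·0 + 25·0 + 7·3 + 48·1 = 314
Nadia: 5·1 + 38·3 + 39·1 + 24·2 + 25·1 + 7·1 + 48·0 = 238
Lena has the highest Borda score (503).

Lena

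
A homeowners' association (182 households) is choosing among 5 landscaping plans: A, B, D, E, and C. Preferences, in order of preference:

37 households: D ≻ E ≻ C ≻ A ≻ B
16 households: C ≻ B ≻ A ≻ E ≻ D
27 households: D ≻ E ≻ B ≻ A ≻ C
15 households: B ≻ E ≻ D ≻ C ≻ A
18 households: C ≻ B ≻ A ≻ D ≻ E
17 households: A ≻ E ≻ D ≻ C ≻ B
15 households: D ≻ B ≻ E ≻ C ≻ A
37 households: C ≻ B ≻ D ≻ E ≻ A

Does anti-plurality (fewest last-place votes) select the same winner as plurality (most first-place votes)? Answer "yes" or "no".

Anti-plurality — last-place votes: A 67, B 54, D 16, E 18, C 27. Winner: D.
Plurality — first-place votes: A 17, B 15, D 79, E 0, C 71. Winner: D.
The two methods agree.

yes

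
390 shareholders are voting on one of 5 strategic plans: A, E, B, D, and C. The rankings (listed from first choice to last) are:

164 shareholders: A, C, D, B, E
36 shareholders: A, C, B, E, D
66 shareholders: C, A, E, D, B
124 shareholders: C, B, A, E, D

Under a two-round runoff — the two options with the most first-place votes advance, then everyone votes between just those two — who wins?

A

Round 1 first-place votes: A 200, E 0, B 0, D 0, C 190.
A and C advance.
Runoff: A is preferred to C by 200 voters; C by 190.
A wins the runoff.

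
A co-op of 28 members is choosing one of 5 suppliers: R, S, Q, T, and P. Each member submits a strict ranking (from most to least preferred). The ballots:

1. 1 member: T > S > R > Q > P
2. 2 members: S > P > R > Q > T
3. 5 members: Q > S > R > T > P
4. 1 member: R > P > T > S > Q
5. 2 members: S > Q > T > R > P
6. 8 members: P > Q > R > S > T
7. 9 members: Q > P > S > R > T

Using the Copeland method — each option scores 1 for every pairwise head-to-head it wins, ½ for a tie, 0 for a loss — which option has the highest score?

R: beats T; loses to S, Q, and P → score 1.
S: beats R and T; loses to Q and P → score 2.
Q: beats R, S, T, and P → score 4.
T: loses to R, S, Q, and P → score 0.
P: beats R, S, and T; loses to Q → score 3.
Q has the best pairwise record.

Q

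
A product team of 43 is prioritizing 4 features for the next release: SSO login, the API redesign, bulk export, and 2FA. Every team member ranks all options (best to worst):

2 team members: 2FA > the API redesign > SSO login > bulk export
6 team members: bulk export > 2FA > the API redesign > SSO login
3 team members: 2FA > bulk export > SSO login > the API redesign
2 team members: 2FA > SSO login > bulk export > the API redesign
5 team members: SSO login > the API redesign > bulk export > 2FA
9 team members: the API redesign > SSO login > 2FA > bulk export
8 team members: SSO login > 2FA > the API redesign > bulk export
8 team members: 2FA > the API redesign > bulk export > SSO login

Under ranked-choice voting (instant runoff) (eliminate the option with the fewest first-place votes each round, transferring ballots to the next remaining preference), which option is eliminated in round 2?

the API redesign

Round 1: SSO login 13, the API redesign 9, bulk export 6, 2FA 15. Eliminate bulk export.
Round 2: SSO login 13, the API redesign 9, 2FA 21. Eliminate the API redesign.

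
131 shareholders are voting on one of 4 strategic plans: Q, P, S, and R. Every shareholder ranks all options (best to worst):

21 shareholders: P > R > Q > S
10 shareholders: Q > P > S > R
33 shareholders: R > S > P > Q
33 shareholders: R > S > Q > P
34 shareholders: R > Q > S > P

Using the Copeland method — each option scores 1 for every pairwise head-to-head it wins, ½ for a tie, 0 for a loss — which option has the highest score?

Q: beats P; loses to S and R → score 1.
P: loses to Q, S, and R → score 0.
S: beats Q and P; loses to R → score 2.
R: beats Q, P, and S → score 3.
R has the best pairwise record.

R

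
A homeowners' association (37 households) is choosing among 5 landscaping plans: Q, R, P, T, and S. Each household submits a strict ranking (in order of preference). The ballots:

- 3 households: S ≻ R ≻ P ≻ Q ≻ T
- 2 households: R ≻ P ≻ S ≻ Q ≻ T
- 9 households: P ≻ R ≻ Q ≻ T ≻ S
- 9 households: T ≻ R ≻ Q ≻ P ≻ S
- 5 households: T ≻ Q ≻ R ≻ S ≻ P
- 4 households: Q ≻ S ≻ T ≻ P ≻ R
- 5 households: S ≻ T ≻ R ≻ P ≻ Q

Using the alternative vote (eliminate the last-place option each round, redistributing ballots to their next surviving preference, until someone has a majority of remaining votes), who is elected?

Round 1: Q 4, R 2, P 9, T 14, S 8. Eliminate R.
Round 2: Q 4, P 11, T 14, S 8. Eliminate Q.
Round 3: P 11, T 14, S 12. Eliminate P.
Round 4: T 23, S 14. T has a majority.

T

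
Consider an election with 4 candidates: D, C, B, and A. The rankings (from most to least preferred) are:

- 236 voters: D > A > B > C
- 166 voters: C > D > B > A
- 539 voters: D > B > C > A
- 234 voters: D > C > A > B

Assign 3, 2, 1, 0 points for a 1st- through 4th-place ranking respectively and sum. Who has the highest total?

D: 236·3 + 166·2 + 539·3 + 234·3 = 3359
C: 236·0 + 166·3 + 539·1 + 234·2 = 1505
B: 236·1 + 166·1 + 539·2 + 234·0 = 1480
A: 236·2 + 166·0 + 539·0 + 234·1 = 706
D has the highest Borda score (3359).

D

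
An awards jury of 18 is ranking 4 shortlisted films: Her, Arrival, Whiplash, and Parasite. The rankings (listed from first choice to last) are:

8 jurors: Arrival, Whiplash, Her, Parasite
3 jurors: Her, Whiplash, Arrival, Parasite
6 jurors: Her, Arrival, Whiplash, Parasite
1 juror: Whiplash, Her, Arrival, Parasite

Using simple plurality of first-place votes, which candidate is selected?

First-place votes: Her 9, Arrival 8, Whiplash 1, Parasite 0.
Her has the most first-place votes.

Her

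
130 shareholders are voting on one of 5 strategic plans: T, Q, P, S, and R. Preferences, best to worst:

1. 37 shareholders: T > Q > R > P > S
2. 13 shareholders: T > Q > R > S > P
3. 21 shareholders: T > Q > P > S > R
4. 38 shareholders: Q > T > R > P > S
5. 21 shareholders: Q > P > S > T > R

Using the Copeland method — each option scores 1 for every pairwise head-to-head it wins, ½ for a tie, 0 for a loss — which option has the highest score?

T

T: beats Q, P, S, and R → score 4.
Q: beats P, S, and R; loses to T → score 3.
P: beats S; loses to T, Q, and R → score 1.
S: loses to T, Q, P, and R → score 0.
R: beats P and S; loses to T and Q → score 2.
T has the best pairwise record.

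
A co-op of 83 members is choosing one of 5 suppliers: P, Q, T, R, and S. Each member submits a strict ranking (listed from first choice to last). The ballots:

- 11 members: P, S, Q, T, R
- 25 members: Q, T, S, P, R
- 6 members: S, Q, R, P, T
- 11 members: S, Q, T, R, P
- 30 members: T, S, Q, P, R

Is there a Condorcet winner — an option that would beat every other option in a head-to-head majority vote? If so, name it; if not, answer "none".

Checking pairwise contests:
Q beats P 72–11.
S beats Q 58–25.
Q beats T 53–30.
P beats R 66–17.
T beats S 55–28.
Every option loses at least one head-to-head, so there is no Condorcet winner.

none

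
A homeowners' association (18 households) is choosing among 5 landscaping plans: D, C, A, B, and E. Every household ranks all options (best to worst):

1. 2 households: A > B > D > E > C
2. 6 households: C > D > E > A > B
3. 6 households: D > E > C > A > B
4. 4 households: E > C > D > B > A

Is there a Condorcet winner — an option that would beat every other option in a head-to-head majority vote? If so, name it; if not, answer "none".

Checking pairwise contests:
C beats D 10–8.
E beats C 12–6.
D beats A 16–2.
D beats B 16–2.
D beats E 14–4.
Every option loses at least one head-to-head, so there is no Condorcet winner.

none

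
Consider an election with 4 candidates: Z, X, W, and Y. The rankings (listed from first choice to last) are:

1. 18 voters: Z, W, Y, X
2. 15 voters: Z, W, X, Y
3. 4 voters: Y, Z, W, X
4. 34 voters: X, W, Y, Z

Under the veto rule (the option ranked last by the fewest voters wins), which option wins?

W

Last-place votes: Z 34, X 22, W 0, Y 15.
W is ranked last by the fewest voters, so W wins.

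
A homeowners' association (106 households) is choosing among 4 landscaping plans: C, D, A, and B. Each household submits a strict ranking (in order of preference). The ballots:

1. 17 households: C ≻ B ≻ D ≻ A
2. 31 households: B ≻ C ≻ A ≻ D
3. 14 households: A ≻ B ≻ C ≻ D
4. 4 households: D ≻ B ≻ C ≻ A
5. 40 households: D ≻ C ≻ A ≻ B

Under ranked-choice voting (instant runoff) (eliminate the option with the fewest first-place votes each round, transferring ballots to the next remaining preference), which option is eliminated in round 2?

C

Round 1: C 17, D 44, A 14, B 31. Eliminate A.
Round 2: C 17, D 44, B 45. Eliminate C.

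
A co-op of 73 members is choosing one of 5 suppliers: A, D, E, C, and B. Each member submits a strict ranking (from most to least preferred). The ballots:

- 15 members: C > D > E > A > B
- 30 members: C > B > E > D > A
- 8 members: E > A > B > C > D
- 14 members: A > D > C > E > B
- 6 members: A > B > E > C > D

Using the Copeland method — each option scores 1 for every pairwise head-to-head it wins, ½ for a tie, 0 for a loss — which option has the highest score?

A: beats B; loses to D, E, and C → score 1.
D: beats A; loses to E, C, and B → score 1.
E: beats A, D, and B; loses to C → score 3.
C: beats A, D, E, and B → score 4.
B: beats D; loses to A, E, and C → score 1.
C has the best pairwise record.

C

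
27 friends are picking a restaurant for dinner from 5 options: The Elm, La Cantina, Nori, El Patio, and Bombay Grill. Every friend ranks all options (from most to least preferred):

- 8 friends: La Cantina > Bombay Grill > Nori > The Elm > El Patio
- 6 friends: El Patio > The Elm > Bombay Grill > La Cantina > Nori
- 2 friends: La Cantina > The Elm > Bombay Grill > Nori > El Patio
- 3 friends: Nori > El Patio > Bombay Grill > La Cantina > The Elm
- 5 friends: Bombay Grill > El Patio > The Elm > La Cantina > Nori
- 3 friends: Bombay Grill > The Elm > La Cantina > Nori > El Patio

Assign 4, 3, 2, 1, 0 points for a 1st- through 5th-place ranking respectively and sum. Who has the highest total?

The Elm: 8·1 + 6·3 + 2·3 + 3·0 + 5·2 + 3·3 = 51
La Cantina: 8·4 + 6·1 + 2·4 + 3·1 + 5·1 + 3·2 = 60
Nori: 8·2 + 6·0 + 2·1 + 3·4 + 5·0 + 3·1 = 33
El Patio: 8·0 + 6·4 + 2·0 + 3·3 + 5·3 + 3·0 = 48
Bombay Grill: 8·3 + 6·2 + 2·2 + 3·2 + 5·4 + 3·4 = 78
Bombay Grill has the highest Borda score (78).

Bombay Grill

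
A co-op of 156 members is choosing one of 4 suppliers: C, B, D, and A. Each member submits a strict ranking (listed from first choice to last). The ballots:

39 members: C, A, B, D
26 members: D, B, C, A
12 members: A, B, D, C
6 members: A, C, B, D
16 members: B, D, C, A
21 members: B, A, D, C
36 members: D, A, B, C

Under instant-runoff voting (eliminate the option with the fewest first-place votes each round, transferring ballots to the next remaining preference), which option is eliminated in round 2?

C

Round 1: C 39, B 37, D 62, A 18. Eliminate A.
Round 2: C 45, B 49, D 62. Eliminate C.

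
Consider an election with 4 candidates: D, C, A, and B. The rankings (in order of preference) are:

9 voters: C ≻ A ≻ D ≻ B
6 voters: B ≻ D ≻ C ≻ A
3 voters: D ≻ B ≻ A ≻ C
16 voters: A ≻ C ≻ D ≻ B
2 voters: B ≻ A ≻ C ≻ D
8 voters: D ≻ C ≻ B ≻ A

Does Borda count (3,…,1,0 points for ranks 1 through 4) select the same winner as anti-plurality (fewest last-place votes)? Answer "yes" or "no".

Borda — scores: D 70, C 83, A 73, B 38. Winner: C.
Anti-plurality — last-place votes: D 2, C 3, A 14, B 25. Winner: D.
The two methods disagree.

no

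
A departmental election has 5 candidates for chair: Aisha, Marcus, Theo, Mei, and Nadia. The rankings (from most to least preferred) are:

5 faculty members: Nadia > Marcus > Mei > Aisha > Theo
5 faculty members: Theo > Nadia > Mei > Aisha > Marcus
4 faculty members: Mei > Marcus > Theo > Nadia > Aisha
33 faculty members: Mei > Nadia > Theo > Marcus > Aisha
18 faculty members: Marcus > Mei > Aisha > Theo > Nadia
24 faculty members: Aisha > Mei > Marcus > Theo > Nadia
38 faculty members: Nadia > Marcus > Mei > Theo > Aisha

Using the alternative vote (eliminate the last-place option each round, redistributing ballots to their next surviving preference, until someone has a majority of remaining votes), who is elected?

Round 1: Aisha 24, Marcus 18, Theo 5, Mei 37, Nadia 43. Eliminate Theo.
Round 2: Aisha 24, Marcus 18, Mei 37, Nadia 48. Eliminate Marcus.
Round 3: Aisha 24, Mei 55, Nadia 48. Eliminate Aisha.
Round 4: Mei 79, Nadia 48. Mei has a majority.

Mei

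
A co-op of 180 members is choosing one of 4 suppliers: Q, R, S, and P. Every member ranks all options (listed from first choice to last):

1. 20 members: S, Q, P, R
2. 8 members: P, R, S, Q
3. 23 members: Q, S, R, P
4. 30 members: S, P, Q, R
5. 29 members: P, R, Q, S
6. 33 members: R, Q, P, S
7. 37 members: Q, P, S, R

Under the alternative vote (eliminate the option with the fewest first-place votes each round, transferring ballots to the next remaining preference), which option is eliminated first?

R

Round 1: Q 60, R 33, S 50, P 37. Eliminate R.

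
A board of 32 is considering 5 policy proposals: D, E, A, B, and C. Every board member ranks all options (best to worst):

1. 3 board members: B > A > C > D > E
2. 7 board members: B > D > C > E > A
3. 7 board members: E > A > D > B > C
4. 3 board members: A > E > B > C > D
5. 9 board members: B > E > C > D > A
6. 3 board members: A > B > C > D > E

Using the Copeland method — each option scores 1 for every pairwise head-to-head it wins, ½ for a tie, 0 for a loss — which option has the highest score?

B

D: ties A; loses to E, B, and C → score 0.5.
E: beats D, A, and C; loses to B → score 3.
A: ties D and C; loses to E and B → score 1.
B: beats D, E, A, and C → score 4.
C: beats D; ties A; loses to E and B → score 1.5.
B has the best pairwise record.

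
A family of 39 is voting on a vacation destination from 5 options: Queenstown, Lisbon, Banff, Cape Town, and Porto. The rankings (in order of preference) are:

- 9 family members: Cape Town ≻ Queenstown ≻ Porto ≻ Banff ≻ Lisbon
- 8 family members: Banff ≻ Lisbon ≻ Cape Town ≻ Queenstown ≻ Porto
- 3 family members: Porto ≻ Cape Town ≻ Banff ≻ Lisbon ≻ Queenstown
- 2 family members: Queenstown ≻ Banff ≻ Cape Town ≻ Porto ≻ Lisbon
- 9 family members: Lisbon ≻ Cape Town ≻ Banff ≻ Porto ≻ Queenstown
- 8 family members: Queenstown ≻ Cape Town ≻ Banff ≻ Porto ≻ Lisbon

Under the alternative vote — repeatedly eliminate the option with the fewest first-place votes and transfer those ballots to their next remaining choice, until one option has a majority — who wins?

Cape Town

Round 1: Queenstown 10, Lisbon 9, Banff 8, Cape Town 9, Porto 3. Eliminate Porto.
Round 2: Queenstown 10, Lisbon 9, Banff 8, Cape Town 12. Eliminate Banff.
Round 3: Queenstown 10, Lisbon 17, Cape Town 12. Eliminate Queenstown.
Round 4: Lisbon 17, Cape Town 22. Cape Town has a majority.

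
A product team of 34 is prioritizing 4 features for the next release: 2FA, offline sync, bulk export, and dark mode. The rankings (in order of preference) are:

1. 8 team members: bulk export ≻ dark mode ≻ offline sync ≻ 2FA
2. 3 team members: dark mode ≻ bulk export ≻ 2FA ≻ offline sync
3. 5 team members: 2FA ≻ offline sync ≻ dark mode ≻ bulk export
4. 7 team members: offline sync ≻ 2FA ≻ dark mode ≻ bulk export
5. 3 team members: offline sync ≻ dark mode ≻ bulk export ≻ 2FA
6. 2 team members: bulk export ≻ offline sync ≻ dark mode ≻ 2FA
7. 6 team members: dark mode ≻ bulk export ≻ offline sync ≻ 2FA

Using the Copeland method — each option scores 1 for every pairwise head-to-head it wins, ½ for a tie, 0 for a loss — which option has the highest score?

2FA: loses to offline sync, bulk export, and dark mode → score 0.
offline sync: beats 2FA; ties dark mode; loses to bulk export → score 1.5.
bulk export: beats 2FA and offline sync; loses to dark mode → score 2.
dark mode: beats 2FA and bulk export; ties offline sync → score 2.5.
dark mode has the best pairwise record.

dark mode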